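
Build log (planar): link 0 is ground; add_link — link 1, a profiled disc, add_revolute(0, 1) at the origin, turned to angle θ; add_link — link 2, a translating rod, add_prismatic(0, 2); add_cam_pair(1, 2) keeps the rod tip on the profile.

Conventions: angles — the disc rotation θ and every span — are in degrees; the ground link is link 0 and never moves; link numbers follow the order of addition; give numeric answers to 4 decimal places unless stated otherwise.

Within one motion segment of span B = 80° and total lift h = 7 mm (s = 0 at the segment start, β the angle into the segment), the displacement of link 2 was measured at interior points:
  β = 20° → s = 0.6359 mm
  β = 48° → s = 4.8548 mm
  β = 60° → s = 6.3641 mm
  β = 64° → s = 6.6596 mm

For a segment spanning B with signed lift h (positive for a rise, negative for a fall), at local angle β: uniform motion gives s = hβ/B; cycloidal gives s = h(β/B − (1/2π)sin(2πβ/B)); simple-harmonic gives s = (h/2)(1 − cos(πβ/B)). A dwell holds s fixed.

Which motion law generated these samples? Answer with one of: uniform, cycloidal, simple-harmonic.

candidates at β/B = r: uniform s = h·r (linear in β); cycloidal s = h·(r − sin(2πr)/(2π)); simple-harmonic s = (h/2)(1 − cos(πr))
β=20°: printed 0.6359 | uniform 1.7500, cycloidal 0.6359, simple-harmonic 1.0251
β=48°: printed 4.8548 | uniform 4.2000, cycloidal 4.8548, simple-harmonic 4.5816
β=60°: printed 6.3641 | uniform 5.2500, cycloidal 6.3641, simple-harmonic 5.9749
β=64°: printed 6.6596 | uniform 5.6000, cycloidal 6.6596, simple-harmonic 6.3316
only one law matches every sample → cycloidal

cycloidal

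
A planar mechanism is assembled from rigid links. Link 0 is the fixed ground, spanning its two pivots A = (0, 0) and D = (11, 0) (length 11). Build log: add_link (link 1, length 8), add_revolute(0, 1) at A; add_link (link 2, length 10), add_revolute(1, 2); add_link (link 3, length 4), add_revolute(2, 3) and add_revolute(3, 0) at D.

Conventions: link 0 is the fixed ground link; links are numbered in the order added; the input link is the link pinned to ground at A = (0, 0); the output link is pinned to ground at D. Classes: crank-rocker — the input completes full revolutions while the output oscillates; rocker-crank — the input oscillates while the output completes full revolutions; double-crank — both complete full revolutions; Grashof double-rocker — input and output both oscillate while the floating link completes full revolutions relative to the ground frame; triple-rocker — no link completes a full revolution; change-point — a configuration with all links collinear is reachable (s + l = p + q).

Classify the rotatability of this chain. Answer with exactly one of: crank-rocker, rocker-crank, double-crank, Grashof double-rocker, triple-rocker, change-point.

lengths: ground=11, input=8, coupler=10, output=4
sorted: s=4 (shortest), l=11 (longest), p+q=18
s + l = 15 vs p + q = 18
s + l < p + q (Grashof) with shortest = output link → rocker-crank

rocker-crank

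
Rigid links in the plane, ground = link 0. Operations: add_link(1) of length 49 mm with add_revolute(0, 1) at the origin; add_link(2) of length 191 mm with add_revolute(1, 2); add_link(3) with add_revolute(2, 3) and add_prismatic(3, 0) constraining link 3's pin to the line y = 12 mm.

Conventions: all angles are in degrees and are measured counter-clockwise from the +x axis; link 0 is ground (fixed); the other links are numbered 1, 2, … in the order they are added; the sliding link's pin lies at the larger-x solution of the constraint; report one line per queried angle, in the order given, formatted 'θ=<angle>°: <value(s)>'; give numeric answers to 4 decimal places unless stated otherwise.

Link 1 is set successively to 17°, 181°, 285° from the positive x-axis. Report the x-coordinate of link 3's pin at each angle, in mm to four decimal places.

geometry: r = 49 mm, L = 191 mm, e = 12 mm
θ=17°: crank pin P = (r cos θ, r sin θ) = (46.858933, 14.326214)
θ=17°: h = r sin θ − e = 14.326214 − 12 = 2.326214
θ=17°: x = r cos θ + √(L² − h²) = 46.858933 + 190.985834 = 237.844767
θ=181°: crank pin P = (r cos θ, r sin θ) = (-48.992537, -0.855168)
θ=181°: h = r sin θ − e = -0.855168 − 12 = -12.855168
θ=181°: x = r cos θ + √(L² − h²) = -48.992537 + 190.566903 = 141.574366
θ=285°: crank pin P = (r cos θ, r sin θ) = (12.682133, -47.330365)
θ=285°: h = r sin θ − e = -47.330365 − 12 = -59.330365
θ=285°: x = r cos θ + √(L² − h²) = 12.682133 + 181.551391 = 194.233525

θ=17°: 237.8448
θ=181°: 141.5744
θ=285°: 194.2335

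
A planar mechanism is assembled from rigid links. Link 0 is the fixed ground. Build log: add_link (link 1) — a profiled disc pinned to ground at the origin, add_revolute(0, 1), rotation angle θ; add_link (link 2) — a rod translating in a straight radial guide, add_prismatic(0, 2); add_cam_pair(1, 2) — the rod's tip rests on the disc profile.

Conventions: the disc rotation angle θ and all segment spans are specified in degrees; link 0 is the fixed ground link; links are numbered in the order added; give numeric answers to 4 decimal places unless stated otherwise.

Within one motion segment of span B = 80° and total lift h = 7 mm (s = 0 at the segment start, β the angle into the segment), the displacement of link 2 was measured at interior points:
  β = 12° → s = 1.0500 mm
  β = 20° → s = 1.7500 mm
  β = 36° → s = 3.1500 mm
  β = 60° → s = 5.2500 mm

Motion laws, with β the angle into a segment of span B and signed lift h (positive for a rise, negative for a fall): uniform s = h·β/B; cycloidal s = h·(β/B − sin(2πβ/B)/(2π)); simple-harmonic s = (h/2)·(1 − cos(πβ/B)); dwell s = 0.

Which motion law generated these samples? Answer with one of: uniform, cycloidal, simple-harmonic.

candidates at β/B = r: uniform s = h·r (linear in β); cycloidal s = h·(r − sin(2πr)/(2π)); simple-harmonic s = (h/2)(1 − cos(πr))
β=12°: printed 1.0500 | uniform 1.0500, cycloidal 0.1487, simple-harmonic 0.3815
β=20°: printed 1.7500 | uniform 1.7500, cycloidal 0.6359, simple-harmonic 1.0251
β=36°: printed 3.1500 | uniform 3.1500, cycloidal 2.8057, simple-harmonic 2.9525
β=60°: printed 5.2500 | uniform 5.2500, cycloidal 6.3641, simple-harmonic 5.9749
only one law matches every sample → uniform

uniform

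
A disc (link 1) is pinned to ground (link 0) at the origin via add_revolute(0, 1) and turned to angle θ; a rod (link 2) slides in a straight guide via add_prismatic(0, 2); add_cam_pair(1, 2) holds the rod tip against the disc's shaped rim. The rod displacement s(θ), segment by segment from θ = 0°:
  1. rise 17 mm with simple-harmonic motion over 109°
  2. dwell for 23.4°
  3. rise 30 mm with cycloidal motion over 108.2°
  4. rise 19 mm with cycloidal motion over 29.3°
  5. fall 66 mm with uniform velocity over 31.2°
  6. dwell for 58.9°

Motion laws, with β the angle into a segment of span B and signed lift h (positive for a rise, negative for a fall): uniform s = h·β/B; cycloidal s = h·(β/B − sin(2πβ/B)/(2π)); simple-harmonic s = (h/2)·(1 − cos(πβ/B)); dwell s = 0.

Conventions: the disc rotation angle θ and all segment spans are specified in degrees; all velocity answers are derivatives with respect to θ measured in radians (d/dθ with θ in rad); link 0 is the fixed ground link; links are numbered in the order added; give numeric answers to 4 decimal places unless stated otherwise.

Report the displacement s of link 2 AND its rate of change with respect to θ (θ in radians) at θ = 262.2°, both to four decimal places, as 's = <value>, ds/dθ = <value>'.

segment 1 (0° to 109°, simple-harmonic, h = 17) is passed completely: s = 0.0000 + (17) = 17.0000
segment 2 (109° to 132.4°, dwell): s unchanged at 17.0000
segment 3 (132.4° to 240.6°, cycloidal, h = 30) is passed completely: s = 17.0000 + (30) = 47.0000
θ = 262.2° falls in segment 4 (240.6° to 269.9°, cycloidal, h = 19): β = 262.2 − 240.6 = 21.6°, B = 29.3°; Δs = 19·(0.7372 − sin(2π·0.7372)/(2π)) = 17.0210; s = 47.0000 + 17.0210 = 64.0210
velocity in seg [240.6°–269.9°] (cycloidal), θ in radians: β = 21.6° = 0.3770 rad, B = 29.3° = 0.5114 rad; ds/dθ = (h/B)(1 − cos(2πβ/B)) = (19/0.5114)(1 − cos(2π·0.7372)) = 40.138845 mm/rad

s = 64.0210, ds/dθ = 40.1388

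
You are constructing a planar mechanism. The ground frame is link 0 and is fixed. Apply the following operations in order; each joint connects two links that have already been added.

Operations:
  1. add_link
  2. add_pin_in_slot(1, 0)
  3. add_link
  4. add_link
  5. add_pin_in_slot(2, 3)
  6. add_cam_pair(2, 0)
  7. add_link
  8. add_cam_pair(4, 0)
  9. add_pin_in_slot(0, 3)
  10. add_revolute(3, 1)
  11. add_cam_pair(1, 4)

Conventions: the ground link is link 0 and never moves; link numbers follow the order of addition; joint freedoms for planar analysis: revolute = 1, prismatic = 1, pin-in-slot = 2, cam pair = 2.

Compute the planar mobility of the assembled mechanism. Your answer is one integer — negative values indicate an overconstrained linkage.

ground; <1,0,0>
#1 <2,0,0>
PS:1↔0 J2 <2,0,1>
#2 <3,0,1>
#3 <4,0,1>
PS:2↔3 J2 <4,0,2>
C:2↔0 J2 <4,0,3>
#4 <5,0,3>
C:4↔0 J2 <5,0,4>
PS:0↔3 J2 <5,0,5>
R:3↔1 J1 <5,1,5>
C:1↔4 J2 <5,1,6>
3×4 − 2×1 − 1×6 = 4

M = 4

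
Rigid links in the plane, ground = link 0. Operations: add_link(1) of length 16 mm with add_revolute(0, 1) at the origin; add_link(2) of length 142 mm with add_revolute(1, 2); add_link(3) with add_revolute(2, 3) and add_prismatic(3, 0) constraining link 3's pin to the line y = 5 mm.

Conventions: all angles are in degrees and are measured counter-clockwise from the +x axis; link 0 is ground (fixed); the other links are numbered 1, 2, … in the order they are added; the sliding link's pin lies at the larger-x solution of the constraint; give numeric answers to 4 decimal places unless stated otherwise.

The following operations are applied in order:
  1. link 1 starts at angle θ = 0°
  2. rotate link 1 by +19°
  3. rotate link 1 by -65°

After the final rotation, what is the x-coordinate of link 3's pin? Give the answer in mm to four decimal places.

geometry: r = 16 mm, L = 142 mm, e = 5 mm; θ starts at 0°
rotate link 1 by +19°: θ ← 0° +19° = 19°
rotate link 1 by -65°: θ ← 19° -65° = -46°
crank pin P = (r cos θ, r sin θ) = (11.114534, -11.509437)
h = r sin θ − e = -11.509437 − 5 = -16.509437
x = r cos θ + √(L² − h²) = 11.114534 + 141.037011 = 152.151545

152.1515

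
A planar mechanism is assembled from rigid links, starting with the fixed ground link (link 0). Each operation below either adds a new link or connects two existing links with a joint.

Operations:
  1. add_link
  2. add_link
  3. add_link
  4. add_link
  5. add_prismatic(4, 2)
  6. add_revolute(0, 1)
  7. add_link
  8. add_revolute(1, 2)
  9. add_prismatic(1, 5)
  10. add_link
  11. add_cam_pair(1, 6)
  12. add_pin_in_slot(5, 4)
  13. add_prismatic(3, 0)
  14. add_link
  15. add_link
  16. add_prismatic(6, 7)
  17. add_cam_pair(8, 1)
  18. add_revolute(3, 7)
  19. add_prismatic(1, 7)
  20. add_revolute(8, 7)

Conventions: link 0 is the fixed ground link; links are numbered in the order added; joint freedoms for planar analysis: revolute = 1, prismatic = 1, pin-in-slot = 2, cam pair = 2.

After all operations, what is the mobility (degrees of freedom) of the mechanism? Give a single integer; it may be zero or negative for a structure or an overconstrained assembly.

ground; <1,0,0>
#1 <2,0,0>
#2 <3,0,0>
#3 <4,0,0>
#4 <5,0,0>
P:4↔2 J1 <5,1,0>
R:0↔1 J1 <5,2,0>
#5 <6,2,0>
R:1↔2 J1 <6,3,0>
P:1↔5 J1 <6,4,0>
#6 <7,4,0>
C:1↔6 J2 <7,4,1>
PS:5↔4 J2 <7,4,2>
P:3↔0 J1 <7,5,2>
#7 <8,5,2>
#8 <9,5,2>
P:6↔7 J1 <9,6,2>
C:8↔1 J2 <9,6,3>
R:3↔7 J1 <9,7,3>
P:1↔7 J1 <9,8,3>
R:8↔7 J1 <9,9,3>
3×8 − 2×9 − 1×3 = 3

M = 3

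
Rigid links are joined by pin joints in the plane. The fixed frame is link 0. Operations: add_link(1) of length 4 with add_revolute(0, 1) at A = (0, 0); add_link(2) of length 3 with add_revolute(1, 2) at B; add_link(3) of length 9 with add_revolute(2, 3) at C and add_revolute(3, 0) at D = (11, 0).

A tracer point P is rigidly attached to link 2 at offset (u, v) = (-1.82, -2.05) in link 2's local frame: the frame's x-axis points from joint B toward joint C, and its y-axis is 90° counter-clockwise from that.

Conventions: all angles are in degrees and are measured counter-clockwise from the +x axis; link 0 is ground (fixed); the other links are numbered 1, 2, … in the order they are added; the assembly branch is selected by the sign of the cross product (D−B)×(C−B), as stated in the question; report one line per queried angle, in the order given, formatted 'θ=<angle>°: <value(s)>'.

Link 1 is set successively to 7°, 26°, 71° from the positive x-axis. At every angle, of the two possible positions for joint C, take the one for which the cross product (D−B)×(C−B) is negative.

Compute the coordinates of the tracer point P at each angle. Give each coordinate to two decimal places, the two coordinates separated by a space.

A=(0,0), D=(11.00,0)
θ=7°: B = A + 4.00·(cos7°, sin7°) = (3.9702, 0.4875)
θ=7°: |BD| = 7.0467
θ=7°: circle(B,3.00) ∩ circle(D,9.00): a=-1.5854, h=2.5468
θ=7°:   candidates: C₊=(2.5647,3.1379) cross=17.947; C₋=(2.2124,-1.9436) cross=-17.947
θ=7°:   branch - wants cross < 0 → take C=(2.2124,-1.9436) (cross=-17.947)
θ=7°: ex = (C−B)/|BC| = (-0.5859,-0.8104); ey = (0.8104,-0.5859)
θ=7°: P = B + -1.82·ex + -2.05·ey = (3.3754,3.1635)
θ=26°: B = A + 4.00·(cos26°, sin26°) = (3.5952, 1.7535)
θ=26°: |BD| = 7.6096
θ=26°: circle(B,3.00) ∩ circle(D,9.00): a=-0.9261, h=2.8535
θ=26°:   candidates: C₊=(3.3516,4.7436) cross=21.714; C₋=(2.0365,-0.8098) cross=-21.714
θ=26°:   branch - wants cross < 0 → take C=(2.0365,-0.8098) (cross=-21.714)
θ=26°: ex = (C−B)/|BC| = (-0.5196,-0.8544); ey = (0.8544,-0.5196)
θ=26°: P = B + -1.82·ex + -2.05·ey = (2.7892,4.3736)
θ=71°: B = A + 4.00·(cos71°, sin71°) = (1.3023, 3.7821)
θ=71°: |BD| = 10.4091
θ=71°: circle(B,3.00) ∩ circle(D,9.00): a=1.7461, h=2.4395
θ=71°:   candidates: C₊=(3.8154,5.4205) cross=25.393; C₋=(2.0426,0.8749) cross=-25.393
θ=71°:   branch - wants cross < 0 → take C=(2.0426,0.8749) (cross=-25.393)
θ=71°: ex = (C−B)/|BC| = (0.2468,-0.9691); ey = (0.9691,0.2468)
θ=71°: P = B + -1.82·ex + -2.05·ey = (-1.1335,5.0399)

θ=7°: 3.38 3.16
θ=26°: 2.79 4.37
θ=71°: -1.13 5.04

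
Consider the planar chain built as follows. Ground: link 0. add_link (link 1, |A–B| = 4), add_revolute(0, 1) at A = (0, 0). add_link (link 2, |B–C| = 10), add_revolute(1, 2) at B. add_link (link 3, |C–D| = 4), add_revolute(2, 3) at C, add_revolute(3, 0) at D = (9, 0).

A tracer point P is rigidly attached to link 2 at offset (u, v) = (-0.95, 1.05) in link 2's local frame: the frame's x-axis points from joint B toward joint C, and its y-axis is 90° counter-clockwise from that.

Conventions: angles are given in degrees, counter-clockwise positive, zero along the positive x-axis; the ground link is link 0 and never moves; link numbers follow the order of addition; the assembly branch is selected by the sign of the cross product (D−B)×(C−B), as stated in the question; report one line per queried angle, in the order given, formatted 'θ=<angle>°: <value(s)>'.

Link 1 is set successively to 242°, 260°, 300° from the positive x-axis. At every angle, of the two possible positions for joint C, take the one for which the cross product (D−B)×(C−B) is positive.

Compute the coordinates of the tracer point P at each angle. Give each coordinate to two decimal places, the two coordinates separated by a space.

A=(0,0), D=(9.00,0)
θ=242°: B = A + 4.00·(cos242°, sin242°) = (-1.8779, -3.5318)
θ=242°: |BD| = 11.4369
θ=242°: circle(B,10.00) ∩ circle(D,4.00): a=9.3908, h=3.4371
θ=242°:   candidates: C₊=(5.9925,2.6372) cross=39.309; C₋=(8.1153,-3.9009) cross=-39.309
θ=242°:   branch + wants cross > 0 → take C=(5.9925,2.6372) (cross=39.309)
θ=242°: ex = (C−B)/|BC| = (0.7870,0.6169); ey = (-0.6169,0.7870)
θ=242°: P = B + -0.95·ex + 1.05·ey = (-3.2733,-3.2915)
θ=260°: B = A + 4.00·(cos260°, sin260°) = (-0.6946, -3.9392)
θ=260°: |BD| = 10.4644
θ=260°: circle(B,10.00) ∩ circle(D,4.00): a=9.2458, h=3.8099
θ=260°:   candidates: C₊=(6.4369,3.0709) cross=39.868; C₋=(9.3053,-3.9883) cross=-39.868
θ=260°:   branch + wants cross > 0 → take C=(6.4369,3.0709) (cross=39.868)
θ=260°: ex = (C−B)/|BC| = (0.7131,0.7010); ey = (-0.7010,0.7131)
θ=260°: P = B + -0.95·ex + 1.05·ey = (-2.1081,-3.8564)
θ=300°: B = A + 4.00·(cos300°, sin300°) = (2.0000, -3.4641)
θ=300°: |BD| = 7.8102
θ=300°: circle(B,10.00) ∩ circle(D,4.00): a=9.2827, h=3.7191
θ=300°:   candidates: C₊=(8.6701,3.9864) cross=29.047; C₋=(11.9692,-2.6802) cross=-29.047
θ=300°:   branch + wants cross > 0 → take C=(8.6701,3.9864) (cross=29.047)
θ=300°: ex = (C−B)/|BC| = (0.6670,0.7450); ey = (-0.7450,0.6670)
θ=300°: P = B + -0.95·ex + 1.05·ey = (0.5840,-3.4715)

θ=242°: -3.27 -3.29
θ=260°: -2.11 -3.86
θ=300°: 0.58 -3.47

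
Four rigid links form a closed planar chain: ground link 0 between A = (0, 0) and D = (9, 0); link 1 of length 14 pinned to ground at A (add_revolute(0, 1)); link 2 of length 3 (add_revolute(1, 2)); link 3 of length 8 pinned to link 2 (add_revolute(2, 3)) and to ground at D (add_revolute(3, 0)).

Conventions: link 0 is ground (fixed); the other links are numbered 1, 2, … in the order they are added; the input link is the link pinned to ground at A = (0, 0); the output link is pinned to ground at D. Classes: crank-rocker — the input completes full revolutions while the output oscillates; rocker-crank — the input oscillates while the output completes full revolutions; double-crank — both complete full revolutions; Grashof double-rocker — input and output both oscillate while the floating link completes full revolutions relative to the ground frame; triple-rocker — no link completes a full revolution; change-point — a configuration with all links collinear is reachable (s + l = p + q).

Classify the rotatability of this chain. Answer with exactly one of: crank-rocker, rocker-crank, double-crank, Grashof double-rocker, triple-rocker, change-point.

lengths: ground=9, input=14, coupler=3, output=8
sorted: s=3 (shortest), l=14 (longest), p+q=17
s + l = 17 vs p + q = 17
s + l = p + q → change-point (collinear configuration reachable)

change-point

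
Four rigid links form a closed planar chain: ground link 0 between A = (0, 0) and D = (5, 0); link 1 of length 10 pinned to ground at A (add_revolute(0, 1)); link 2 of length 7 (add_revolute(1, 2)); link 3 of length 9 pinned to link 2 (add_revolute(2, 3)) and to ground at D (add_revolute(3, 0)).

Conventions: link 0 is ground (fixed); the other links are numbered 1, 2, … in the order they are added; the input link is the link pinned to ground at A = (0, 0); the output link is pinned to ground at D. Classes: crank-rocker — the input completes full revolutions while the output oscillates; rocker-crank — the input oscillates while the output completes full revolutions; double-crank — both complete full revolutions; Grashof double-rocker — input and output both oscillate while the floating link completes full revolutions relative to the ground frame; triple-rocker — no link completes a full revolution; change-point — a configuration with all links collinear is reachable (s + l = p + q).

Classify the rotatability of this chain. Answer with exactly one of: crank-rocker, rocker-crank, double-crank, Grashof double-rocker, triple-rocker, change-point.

lengths: ground=5, input=10, coupler=7, output=9
sorted: s=5 (shortest), l=10 (longest), p+q=16
s + l = 15 vs p + q = 16
s + l < p + q (Grashof) with shortest = ground link → double-crank

double-crank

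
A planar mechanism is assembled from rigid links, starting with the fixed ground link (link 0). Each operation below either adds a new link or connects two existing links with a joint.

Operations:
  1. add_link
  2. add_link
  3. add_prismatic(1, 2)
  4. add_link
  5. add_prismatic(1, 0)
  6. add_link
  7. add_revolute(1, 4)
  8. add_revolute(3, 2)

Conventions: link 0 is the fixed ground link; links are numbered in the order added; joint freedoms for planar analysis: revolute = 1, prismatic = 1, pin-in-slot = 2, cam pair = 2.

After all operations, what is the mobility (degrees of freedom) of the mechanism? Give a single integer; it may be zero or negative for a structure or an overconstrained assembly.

(L,J1,J2)=(1,0,0); link0 fixed
link1: (2,0,0)
link2: (3,0,0)
P 1-2 [J1]: (3,1,0)
link3: (4,1,0)
P 1-0 [J1]: (4,2,0)
link4: (5,2,0)
R 1-4 [J1]: (5,3,0)
R 3-2 [J1]: (5,4,0)
Grübler: 3·4 − 2·4 − 0 = 4

M = 4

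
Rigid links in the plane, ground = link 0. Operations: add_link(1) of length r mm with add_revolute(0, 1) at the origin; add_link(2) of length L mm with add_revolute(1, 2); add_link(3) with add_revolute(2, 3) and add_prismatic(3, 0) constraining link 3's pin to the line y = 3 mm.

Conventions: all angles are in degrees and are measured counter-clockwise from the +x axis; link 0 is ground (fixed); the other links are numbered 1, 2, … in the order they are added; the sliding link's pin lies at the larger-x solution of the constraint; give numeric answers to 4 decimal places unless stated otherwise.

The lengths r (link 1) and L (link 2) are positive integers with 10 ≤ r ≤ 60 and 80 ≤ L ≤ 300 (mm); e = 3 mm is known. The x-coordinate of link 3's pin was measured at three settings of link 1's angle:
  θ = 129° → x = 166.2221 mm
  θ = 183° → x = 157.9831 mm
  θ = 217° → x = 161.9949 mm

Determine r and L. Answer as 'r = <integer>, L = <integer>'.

constraint per measurement: (x − r cos θ)² + (r sin θ − e)² = L²
subtracting the θ₁ and θ₂ equations cancels the r² and L² terms:
r = (x₁² − x₂²) / (2[(x₁cos θ₁ + e sin θ₁) − (x₂cos θ₂ + e sin θ₂)]) = 24.0002 → r = 24
L² = (x₁ − r cos θ₁)² + (r sin θ₁ − e)² = 33124.0114 → L = 182.0000 → L = 182
check at θ₃=217°: x = 161.9949 (printed 161.9949) ✓

r = 24, L = 182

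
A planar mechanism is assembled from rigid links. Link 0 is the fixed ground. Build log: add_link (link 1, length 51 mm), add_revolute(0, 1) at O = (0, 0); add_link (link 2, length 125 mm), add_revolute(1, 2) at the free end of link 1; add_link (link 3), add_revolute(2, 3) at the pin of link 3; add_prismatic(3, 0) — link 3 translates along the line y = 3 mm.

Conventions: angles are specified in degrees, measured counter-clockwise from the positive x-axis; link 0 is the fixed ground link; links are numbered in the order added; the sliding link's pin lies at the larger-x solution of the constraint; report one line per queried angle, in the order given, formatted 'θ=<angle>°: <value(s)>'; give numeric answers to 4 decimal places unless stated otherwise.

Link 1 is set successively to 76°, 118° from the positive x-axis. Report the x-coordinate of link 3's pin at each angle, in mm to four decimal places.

geometry: r = 51 mm, L = 125 mm, e = 3 mm
θ=76°: crank pin P = (r cos θ, r sin θ) = (12.338017, 49.485082)
θ=76°: h = r sin θ − e = 49.485082 − 3 = 46.485082
θ=76°: x = r cos θ + √(L² − h²) = 12.338017 + 116.035069 = 128.373085
θ=118°: crank pin P = (r cos θ, r sin θ) = (-23.943050, 45.030327)
θ=118°: h = r sin θ − e = 45.030327 − 3 = 42.030327
θ=118°: x = r cos θ + √(L² − h²) = -23.943050 + 117.721925 = 93.778875

θ=76°: 128.3731
θ=118°: 93.7789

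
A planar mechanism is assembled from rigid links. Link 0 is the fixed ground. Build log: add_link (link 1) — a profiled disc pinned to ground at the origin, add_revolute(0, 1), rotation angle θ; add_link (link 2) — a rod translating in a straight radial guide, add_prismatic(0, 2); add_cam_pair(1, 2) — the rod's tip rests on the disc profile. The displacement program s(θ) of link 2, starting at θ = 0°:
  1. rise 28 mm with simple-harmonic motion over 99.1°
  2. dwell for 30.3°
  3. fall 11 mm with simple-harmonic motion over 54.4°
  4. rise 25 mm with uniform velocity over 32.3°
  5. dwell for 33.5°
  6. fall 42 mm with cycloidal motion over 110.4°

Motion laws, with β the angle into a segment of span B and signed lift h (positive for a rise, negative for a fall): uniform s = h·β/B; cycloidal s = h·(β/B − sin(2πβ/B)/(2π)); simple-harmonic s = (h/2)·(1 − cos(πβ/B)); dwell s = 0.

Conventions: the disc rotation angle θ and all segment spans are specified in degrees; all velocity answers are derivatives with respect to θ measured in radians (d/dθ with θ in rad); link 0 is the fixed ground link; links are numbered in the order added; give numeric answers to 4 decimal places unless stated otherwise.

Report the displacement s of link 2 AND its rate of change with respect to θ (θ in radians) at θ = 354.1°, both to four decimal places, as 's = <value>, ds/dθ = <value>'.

seg 1 [0°–99.1°] simple-harmonic, h=28: full span → s += 28 → s = 28.0000
seg 2 [99.1°–129.4°] dwell: s stays 28.0000
seg 3 [129.4°–183.8°] simple-harmonic, h=-11: full span → s += -11 → s = 17.0000
seg 4 [183.8°–216.1°] uniform, h=25: full span → s += 25 → s = 42.0000
seg 5 [216.1°–249.6°] dwell: s stays 42.0000
seg 6 [249.6°–360°] cycloidal, h=-42: θ=354.1° here. β=104.5, B=110.4. -42·(0.9466 − sin(2π·0.9466)/(2π)) = -41.9581 → s = 0.0419
velocity in seg [249.6°–360°] (cycloidal), θ in radians: β = 104.5° = 1.8239 rad, B = 110.4° = 1.9268 rad; ds/dθ = (h/B)(1 − cos(2πβ/B)) = ((-42)/1.9268)(1 − cos(2π·0.9466)) = -1.217346 mm/rad

s = 0.0419, ds/dθ = -1.2173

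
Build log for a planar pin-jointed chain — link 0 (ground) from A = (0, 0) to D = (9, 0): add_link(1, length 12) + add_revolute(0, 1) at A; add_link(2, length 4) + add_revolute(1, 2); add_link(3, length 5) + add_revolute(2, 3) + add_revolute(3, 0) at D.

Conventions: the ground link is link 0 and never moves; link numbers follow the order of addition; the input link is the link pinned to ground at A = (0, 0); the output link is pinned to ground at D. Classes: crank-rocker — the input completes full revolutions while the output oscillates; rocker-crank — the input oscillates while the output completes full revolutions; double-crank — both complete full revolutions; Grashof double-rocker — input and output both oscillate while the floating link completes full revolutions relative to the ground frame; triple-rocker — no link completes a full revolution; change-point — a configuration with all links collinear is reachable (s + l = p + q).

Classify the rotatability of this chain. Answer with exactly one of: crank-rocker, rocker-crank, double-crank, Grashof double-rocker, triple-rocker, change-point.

lengths: ground=9, input=12, coupler=4, output=5
sorted: s=4 (shortest), l=12 (longest), p+q=14
s + l = 16 vs p + q = 14
s + l > p + q → non-Grashof → no link fully rotates → triple-rocker

triple-rocker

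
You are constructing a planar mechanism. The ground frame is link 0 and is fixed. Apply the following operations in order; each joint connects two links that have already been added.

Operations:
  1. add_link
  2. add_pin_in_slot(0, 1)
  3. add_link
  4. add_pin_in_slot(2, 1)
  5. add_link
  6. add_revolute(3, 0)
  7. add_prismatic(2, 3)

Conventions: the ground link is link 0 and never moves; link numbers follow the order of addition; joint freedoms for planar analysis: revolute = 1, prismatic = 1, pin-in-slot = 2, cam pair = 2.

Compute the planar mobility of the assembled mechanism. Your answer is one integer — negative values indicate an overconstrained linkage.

link 0 = ground. State L|J1|J2 = 1|0|0
+link1  2|0|0
PS(0,1) f=2→J2  2|0|1
+link2  3|0|1
PS(2,1) f=2→J2  3|0|2
+link3  4|0|2
R(3,0) f=1→J1  4|1|2
P(2,3) f=1→J1  4|2|2
M = 3(4−1)−2·2−2 = 9−4−2 = 3

M = 3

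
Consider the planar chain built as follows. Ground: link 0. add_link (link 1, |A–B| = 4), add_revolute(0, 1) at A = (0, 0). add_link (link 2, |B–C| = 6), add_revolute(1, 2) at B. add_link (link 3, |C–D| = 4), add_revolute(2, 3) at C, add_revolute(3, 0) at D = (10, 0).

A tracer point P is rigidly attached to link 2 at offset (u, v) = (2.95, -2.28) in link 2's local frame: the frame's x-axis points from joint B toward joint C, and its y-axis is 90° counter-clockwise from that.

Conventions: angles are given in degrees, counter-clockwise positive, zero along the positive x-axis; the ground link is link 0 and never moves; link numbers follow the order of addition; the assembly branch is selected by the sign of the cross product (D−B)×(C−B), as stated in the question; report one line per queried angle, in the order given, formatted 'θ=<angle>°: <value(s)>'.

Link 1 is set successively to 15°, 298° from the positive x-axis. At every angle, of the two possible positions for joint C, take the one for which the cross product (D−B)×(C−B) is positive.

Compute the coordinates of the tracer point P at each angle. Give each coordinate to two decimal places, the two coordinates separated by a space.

A=(0,0), D=(10.00,0)
θ=15°: B = A + 4.00·(cos15°, sin15°) = (3.8637, 1.0353)
θ=15°: |BD| = 6.2230
θ=15°: circle(B,6.00) ∩ circle(D,4.00): a=4.7184, h=3.7062
θ=15°:   candidates: C₊=(9.1330,3.9049) cross=23.064; C₋=(7.8998,-3.4043) cross=-23.064
θ=15°:   branch + wants cross > 0 → take C=(9.1330,3.9049) (cross=23.064)
θ=15°: ex = (C−B)/|BC| = (0.8782,0.4783); ey = (-0.4783,0.8782)
θ=15°: P = B + 2.95·ex + -2.28·ey = (7.5449,0.4439)
θ=298°: B = A + 4.00·(cos298°, sin298°) = (1.8779, -3.5318)
θ=298°: |BD| = 8.8568
θ=298°: circle(B,6.00) ∩ circle(D,4.00): a=5.5575, h=2.2616
θ=298°:   candidates: C₊=(6.0725,0.7583) cross=20.030; C₋=(7.8762,-3.3896) cross=-20.030
θ=298°:   branch + wants cross > 0 → take C=(6.0725,0.7583) (cross=20.030)
θ=298°: ex = (C−B)/|BC| = (0.6991,0.7150); ey = (-0.7150,0.6991)
θ=298°: P = B + 2.95·ex + -2.28·ey = (5.5705,-3.0165)

θ=15°: 7.54 0.44
θ=298°: 5.57 -3.02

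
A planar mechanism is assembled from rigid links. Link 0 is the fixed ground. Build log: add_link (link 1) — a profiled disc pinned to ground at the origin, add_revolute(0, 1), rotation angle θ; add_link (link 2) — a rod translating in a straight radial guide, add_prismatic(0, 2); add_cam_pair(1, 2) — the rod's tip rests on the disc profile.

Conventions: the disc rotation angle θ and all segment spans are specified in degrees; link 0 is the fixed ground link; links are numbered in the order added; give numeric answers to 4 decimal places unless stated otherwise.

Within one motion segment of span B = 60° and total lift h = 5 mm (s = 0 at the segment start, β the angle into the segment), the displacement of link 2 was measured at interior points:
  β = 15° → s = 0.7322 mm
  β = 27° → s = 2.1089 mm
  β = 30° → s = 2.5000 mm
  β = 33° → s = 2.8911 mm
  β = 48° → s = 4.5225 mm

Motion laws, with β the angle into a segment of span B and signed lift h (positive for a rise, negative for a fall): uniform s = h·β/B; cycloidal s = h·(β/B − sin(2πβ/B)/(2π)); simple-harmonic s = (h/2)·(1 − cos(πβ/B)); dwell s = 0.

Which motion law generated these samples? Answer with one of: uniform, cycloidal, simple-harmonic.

candidates at β/B = r: uniform s = h·r (linear in β); cycloidal s = h·(r − sin(2πr)/(2π)); simple-harmonic s = (h/2)(1 − cos(πr))
β=15°: printed 0.7322 | uniform 1.2500, cycloidal 0.4542, simple-harmonic 0.7322
β=27°: printed 2.1089 | uniform 2.2500, cycloidal 2.0041, simple-harmonic 2.1089
β=30°: printed 2.5000 | uniform 2.5000, cycloidal 2.5000, simple-harmonic 2.5000
β=33°: printed 2.8911 | uniform 2.7500, cycloidal 2.9959, simple-harmonic 2.8911
β=48°: printed 4.5225 | uniform 4.0000, cycloidal 4.7568, simple-harmonic 4.5225
only one law matches every sample → simple-harmonic

simple-harmonic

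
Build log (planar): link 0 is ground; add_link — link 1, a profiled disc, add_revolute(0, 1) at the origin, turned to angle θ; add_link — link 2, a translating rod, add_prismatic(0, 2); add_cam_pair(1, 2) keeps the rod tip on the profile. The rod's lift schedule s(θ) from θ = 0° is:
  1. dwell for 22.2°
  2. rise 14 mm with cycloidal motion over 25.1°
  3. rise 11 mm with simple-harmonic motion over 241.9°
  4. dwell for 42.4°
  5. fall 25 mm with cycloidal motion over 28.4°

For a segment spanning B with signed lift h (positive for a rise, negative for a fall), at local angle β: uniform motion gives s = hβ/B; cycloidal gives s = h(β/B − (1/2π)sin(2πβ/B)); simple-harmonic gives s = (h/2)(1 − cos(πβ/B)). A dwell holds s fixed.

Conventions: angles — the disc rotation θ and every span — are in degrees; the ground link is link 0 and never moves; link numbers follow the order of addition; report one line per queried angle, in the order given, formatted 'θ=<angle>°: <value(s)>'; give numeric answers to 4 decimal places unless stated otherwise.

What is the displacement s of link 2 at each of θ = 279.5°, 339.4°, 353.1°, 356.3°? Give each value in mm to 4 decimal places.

seg 1 [0°–22.2°] dwell: s stays 0.0000
seg 2 [22.2°–47.3°] cycloidal, h=14: full span → s += 14 → s = 14.0000
seg 3 [47.3°–289.2°] simple-harmonic, h=11: θ=279.5° here. β=232.2, B=241.9. 11/2·(1 − cos(π·0.9599)) = 10.9564 → s = 24.9564
seg 3 [47.3°–289.2°] simple-harmonic, h=11: full span → s += 11 → s = 25.0000
seg 4 [289.2°–331.6°] dwell: s stays 25.0000
seg 5 [331.6°–360°] cycloidal, h=-25: θ=339.4° here. β=7.8, B=28.4. -25·(0.2746 − sin(2π·0.2746)/(2π)) = -2.9349 → s = 22.0651
seg 5 [331.6°–360°] cycloidal, h=-25: θ=353.1° here. β=21.5, B=28.4. -25·(0.7570 − sin(2π·0.7570)/(2π)) = -22.9010 → s = 2.0990
seg 5 [331.6°–360°] cycloidal, h=-25: θ=356.3° here. β=24.7, B=28.4. -25·(0.8697 − sin(2π·0.8697)/(2π)) = -24.6482 → s = 0.3518

θ=279.5°: 24.9564
θ=339.4°: 22.0651
θ=353.1°: 2.0990
θ=356.3°: 0.3518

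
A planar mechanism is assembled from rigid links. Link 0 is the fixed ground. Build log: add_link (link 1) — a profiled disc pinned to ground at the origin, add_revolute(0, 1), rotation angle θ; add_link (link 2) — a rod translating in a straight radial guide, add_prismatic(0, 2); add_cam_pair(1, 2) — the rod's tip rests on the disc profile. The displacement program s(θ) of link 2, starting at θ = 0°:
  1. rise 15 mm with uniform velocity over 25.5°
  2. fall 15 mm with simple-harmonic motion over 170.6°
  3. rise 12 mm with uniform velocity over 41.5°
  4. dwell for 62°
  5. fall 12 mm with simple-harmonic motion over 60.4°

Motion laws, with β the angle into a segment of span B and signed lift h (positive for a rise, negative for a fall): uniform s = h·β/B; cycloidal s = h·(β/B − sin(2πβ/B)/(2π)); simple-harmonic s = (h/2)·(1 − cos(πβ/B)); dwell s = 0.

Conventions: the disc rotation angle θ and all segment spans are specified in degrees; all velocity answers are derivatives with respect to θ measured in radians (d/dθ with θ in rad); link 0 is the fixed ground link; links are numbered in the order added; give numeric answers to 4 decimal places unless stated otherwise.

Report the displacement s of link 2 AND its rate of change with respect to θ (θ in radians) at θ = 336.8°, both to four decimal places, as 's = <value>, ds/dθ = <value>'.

seg 1 [0°–25.5°] uniform, h=15: full span → s += 15 → s = 15.0000
seg 2 [25.5°–196.1°] simple-harmonic, h=-15: full span → s += -15 → s = 0.0000
seg 3 [196.1°–237.6°] uniform, h=12: full span → s += 12 → s = 12.0000
seg 4 [237.6°–299.6°] dwell: s stays 12.0000
seg 5 [299.6°–360°] simple-harmonic, h=-12: θ=336.8° here. β=37.2, B=60.4. -12/2·(1 − cos(π·0.6159)) = -8.1366 → s = 3.8634
velocity in seg [299.6°–360°] (simple-harmonic), θ in radians: β = 37.2° = 0.6493 rad, B = 60.4° = 1.0542 rad; ds/dθ = (πh/(2B)) sin(πβ/B) = (π·(-12)/(2·1.0542)) sin(π·0.6159) = -16.708665 mm/rad

s = 3.8634, ds/dθ = -16.7087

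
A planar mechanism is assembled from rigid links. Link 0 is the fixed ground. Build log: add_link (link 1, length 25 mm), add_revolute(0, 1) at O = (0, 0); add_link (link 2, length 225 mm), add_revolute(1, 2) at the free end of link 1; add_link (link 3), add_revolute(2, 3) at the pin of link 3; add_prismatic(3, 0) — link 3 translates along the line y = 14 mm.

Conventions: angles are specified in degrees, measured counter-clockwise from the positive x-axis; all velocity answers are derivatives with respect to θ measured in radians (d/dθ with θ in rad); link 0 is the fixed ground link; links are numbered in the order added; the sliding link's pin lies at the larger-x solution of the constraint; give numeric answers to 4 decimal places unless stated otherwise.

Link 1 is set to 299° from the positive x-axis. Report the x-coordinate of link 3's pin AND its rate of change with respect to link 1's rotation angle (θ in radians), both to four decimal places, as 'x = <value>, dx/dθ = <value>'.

geometry: r = 25 mm, L = 225 mm, e = 14 mm
crank pin P = (r cos θ, r sin θ) = (12.120241, -21.865493)
h = r sin θ − e = -21.865493 − 14 = -35.865493
x = r cos θ + √(L² − h²) = 12.120241 + 222.123088 = 234.243329
dx/dθ = −r sin θ − h·r cos θ/√(L² − h²) (θ in radians; h = -35.865493) = 23.822508

x = 234.2433, dx/dθ = 23.8225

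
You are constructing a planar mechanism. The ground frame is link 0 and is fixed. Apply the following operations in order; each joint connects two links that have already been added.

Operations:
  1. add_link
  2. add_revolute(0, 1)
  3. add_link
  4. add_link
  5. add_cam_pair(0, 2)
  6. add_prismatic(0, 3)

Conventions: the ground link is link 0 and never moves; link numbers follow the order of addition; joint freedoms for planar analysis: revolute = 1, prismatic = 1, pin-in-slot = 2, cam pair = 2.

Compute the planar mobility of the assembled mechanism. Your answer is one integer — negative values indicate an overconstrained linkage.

L=1 J1=0 J2=0
add link → L=2 J1=0 J2=0
R@0,1 dof=1 J1 → L=2 J1=1 J2=0
add link → L=3 J1=1 J2=0
add link → L=4 J1=1 J2=0
C@0,2 dof=2 J2 → L=4 J1=1 J2=1
P@0,3 dof=1 J1 → L=4 J1=2 J2=1
M=3(L−1)−2J1−J2=3·3−2·2−1=4

M = 4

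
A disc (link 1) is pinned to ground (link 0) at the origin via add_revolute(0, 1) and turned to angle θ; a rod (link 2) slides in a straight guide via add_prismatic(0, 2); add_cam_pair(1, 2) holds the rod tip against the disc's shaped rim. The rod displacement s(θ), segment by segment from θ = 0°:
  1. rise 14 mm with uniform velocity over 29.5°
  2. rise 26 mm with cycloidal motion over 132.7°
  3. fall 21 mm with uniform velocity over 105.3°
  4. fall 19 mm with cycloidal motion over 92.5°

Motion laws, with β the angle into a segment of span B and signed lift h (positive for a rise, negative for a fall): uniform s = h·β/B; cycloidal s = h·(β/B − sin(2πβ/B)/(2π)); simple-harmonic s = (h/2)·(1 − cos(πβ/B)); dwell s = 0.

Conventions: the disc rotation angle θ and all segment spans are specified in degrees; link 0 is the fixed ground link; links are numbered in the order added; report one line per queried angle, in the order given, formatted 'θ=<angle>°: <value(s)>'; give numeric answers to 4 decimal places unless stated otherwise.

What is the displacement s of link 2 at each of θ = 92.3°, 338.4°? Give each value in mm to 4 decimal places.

segment 1 (0° to 29.5°, uniform, h = 14) is passed completely: s = 0.0000 + (14) = 14.0000
θ = 92.3° falls in segment 2 (29.5° to 162.2°, cycloidal, h = 26): β = 92.3 − 29.5 = 62.8°, B = 132.7°; Δs = 26·(0.4732 − sin(2π·0.4732)/(2π)) = 11.6122; s = 14.0000 + 11.6122 = 25.6122
segment 2 (29.5° to 162.2°, cycloidal, h = 26) is passed completely: s = 14.0000 + (26) = 40.0000
segment 3 (162.2° to 267.5°, uniform, h = -21) is passed completely: s = 40.0000 + (-21) = 19.0000
θ = 338.4° falls in segment 4 (267.5° to 360°, cycloidal, h = -19): β = 338.4 − 267.5 = 70.9°, B = 92.5°; Δs = -19·(0.7665 − sin(2π·0.7665)/(2π)) = -17.5710; s = 19.0000 − 17.5710 = 1.4290

θ=92.3°: 25.6122
θ=338.4°: 1.4290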